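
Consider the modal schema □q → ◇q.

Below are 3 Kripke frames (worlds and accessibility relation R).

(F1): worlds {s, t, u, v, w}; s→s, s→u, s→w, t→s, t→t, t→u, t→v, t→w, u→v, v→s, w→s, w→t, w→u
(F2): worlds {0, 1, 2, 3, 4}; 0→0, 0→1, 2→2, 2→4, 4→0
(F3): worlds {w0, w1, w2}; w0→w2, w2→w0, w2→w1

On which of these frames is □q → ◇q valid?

Frame correspondent (Sahlqvist): ∀x ∃y Rxy — i.e. seriality.
(F1): holds.
(F2): fails — world 1 has no successor.
(F3): fails — world w1 has no successor.
Valid on: (F1).

(F1)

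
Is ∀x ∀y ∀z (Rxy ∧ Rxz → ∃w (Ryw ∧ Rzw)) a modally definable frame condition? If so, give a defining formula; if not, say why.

Yes: it is convergence, defined by the .2 schema ◇□p → □◇p.
Suppose ◇□p→□◇p is valid. Take Rxy, Rxz and set V(p)={w : Ryw}. Then □p at y so ◇□p at x, so □◇p at x, so ◇p at z, giving w with Rzw and Ryw.

Yes, by ◇□p → □◇p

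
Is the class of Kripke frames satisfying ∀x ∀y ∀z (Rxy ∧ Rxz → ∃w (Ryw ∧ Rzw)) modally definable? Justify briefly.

Definable; ◇□r → □◇r defines it

This is a Sahlqvist condition; the .2 axiom ◇□r → □◇r defines it.
Suppose ◇□r→□◇r is valid. Take Rxy, Rxz and set V(r)={w : Ryw}. Then □r at y so ◇□r at x, so □◇r at x, so ◇r at z, giving w with Rzw and Ryw.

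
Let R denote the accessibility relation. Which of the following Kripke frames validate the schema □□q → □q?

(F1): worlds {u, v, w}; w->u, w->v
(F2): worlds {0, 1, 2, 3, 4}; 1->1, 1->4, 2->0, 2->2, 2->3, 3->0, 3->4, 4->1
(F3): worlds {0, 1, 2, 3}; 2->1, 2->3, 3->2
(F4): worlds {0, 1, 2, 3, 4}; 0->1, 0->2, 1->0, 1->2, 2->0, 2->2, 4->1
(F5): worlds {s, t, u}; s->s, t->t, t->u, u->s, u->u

(F5)

The schema corresponds to density: ∀x ∀y (Rxy → ∃z (Rxz ∧ Rzy)).
(F1): fails — Rwu but no z with Rwz and Rzu.
(F2): fails — R34 but no z with R3z and Rz4.
(F3): fails — R23 but no z with R2z and Rz3.
(F4): fails — R01 but no z with R0z and Rz1.
(F5): condition met.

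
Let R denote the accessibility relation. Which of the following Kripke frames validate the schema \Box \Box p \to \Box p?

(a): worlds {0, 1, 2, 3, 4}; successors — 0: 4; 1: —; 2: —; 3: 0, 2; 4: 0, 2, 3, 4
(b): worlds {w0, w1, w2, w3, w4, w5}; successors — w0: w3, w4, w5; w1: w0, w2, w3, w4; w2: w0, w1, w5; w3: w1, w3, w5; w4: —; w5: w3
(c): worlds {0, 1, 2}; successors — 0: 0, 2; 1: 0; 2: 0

The schema corresponds to density: \forall x \forall y (Rxy \to \exists z (Rxz \wedge Rzy)).
(a): fails — R32 but no z with R3z and Rz2.
(b): fails — Rw1w2 but no z with Rw1z and Rzw2.
(c): ✓.

(c)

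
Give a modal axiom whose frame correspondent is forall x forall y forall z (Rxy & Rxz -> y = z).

◇q → □q

This is partial functionality; the standard corresponding axiom is CD: ◇q → □q.
Suppose ◇q→□q is valid. Take Rxy, Rxz and set V(q)={y}. Then ◇q at x, so □q at x, so q at z, i.e. z=y.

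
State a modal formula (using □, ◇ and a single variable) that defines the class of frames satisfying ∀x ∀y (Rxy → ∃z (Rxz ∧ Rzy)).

A defining formula is □□s → □s (the C4 axiom).
Suppose □□s→□s is valid. Take Rxy and set V(s)={w : xR²w}. Then □□s at x, so □s at x, so s at y, i.e. ∃z(Rxz∧Rzy).

□□s → □s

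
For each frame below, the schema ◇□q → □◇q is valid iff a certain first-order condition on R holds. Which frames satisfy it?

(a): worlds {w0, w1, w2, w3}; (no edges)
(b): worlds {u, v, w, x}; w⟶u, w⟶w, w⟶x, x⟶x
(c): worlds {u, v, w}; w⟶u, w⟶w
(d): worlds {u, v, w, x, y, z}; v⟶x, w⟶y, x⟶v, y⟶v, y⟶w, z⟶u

(a)

This is the axiom for convergence; its first-order frame correspondent is ∀x ∀y ∀z (Rxy ∧ Rxz → ∃w (Ryw ∧ Rzw)).
(a): condition met.
(b): fails — Rww and Rwu but w and u have no common successor.
(c): fails — Rww and Rwu but w and u have no common successor.
(d): fails — Ryv and Ryw but v and w have no common successor.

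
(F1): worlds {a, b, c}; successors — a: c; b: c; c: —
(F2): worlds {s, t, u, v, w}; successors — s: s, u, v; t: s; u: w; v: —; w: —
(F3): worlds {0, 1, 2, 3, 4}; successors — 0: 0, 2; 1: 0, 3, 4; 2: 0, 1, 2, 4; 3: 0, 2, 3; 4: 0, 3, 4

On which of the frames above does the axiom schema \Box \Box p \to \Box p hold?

The schema corresponds to density: \forall x \forall y (Rxy \to \exists z (Rxz \wedge Rzy)).
(F1): fails — Rac but no z with Raz and Rzc.
(F2): fails — Ruw but no z with Ruz and Rzw.
(F3): condition met.
Valid on: (F3).

(F3)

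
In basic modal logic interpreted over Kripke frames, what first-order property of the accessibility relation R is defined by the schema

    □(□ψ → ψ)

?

Shift-reflexivity

This schema is the T□ axiom.
It corresponds to shift-reflexivity: ∀x ∀y (Rxy → Ryy).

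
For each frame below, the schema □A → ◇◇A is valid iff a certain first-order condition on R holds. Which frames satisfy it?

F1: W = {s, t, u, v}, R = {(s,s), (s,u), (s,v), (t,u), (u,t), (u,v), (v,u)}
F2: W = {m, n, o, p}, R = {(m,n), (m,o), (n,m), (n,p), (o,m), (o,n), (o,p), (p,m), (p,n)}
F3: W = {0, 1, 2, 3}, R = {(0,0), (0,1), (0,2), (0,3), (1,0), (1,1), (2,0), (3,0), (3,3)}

The schema corresponds to a generalized confluence (Geach) condition: ∀x ∃w (xRw ∧ xR²w).
F1: fails — at t but no w with tRw and tR²w.
F2: holds.
F3: holds.
Valid on: F2, F3.

F2, F3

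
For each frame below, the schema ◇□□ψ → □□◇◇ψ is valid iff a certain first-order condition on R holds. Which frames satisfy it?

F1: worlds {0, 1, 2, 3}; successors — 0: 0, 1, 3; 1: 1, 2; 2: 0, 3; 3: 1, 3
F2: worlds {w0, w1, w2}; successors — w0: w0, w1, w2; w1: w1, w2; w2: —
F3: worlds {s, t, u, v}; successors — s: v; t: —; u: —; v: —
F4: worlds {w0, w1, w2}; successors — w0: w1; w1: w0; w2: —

F1, F3

Frame correspondent (Sahlqvist): ∀x ∀y ∀z ((xRy ∧ xR²z) → ∃w (yR²w ∧ zR²w)) — i.e. a generalized confluence (Geach) condition.
F1: ✓.
F2: fails — w0Rw0, w0R²w2 but no w with w0R²w and w2R²w.
F3: ✓.
F4: fails — w0Rw1, w0R²w0 but no w with w1R²w and w0R²w.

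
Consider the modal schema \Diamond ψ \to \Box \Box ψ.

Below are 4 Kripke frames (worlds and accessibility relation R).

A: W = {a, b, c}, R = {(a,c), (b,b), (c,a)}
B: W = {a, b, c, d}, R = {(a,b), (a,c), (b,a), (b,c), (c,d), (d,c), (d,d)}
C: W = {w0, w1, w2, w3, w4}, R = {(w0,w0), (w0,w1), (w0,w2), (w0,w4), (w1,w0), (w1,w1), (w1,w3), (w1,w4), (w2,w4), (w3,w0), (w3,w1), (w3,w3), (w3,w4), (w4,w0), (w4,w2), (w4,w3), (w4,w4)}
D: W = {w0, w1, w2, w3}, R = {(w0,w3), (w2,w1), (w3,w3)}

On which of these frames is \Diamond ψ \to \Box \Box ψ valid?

D

Frame correspondent (Sahlqvist): \forall x \forall y \forall z ((xRy \wedge x R^2 z) \to \exists w (y = w \wedge z = w)) — i.e. a generalized confluence (Geach) condition.
A: fails — aRc, aR²a but c ≠ a.
B: fails — aRb, aR²a but b ≠ a.
C: fails — w0Rw0, w0R²w1 but w0 ≠ w1.
D: satisfies the condition.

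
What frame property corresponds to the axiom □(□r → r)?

Suppose □(□r→r) is valid. Take Rxy and set V(r)={w : Ryw}. Then at y, □r holds; since □(□r→r) at x, □r→r at y, so r at y, i.e. Ryy.

Shift-reflexivity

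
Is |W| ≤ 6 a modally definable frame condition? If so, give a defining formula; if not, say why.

Any modally definable frame class is closed under disjoint unions.
Any modal formula valid on each of 7 disjoint one-world frames is valid on their disjoint union (validity is preserved under disjoint unions). Each one-world frame has |W|=1≤6, but the union has |W|=7.
Hence having at most 6 worlds is not modally definable.

Not modally definable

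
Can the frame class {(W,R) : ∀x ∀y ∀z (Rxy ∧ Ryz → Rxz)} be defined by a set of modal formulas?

Definable; □p → □□p defines it

This is a Sahlqvist condition; the 4 axiom □p → □□p defines it.
Suppose □p→□□p is valid. Take Rxy, Ryz and set V(p)={w : Rxw}. Then □p at x, so □□p at x, so □p at y, so p at z, i.e. Rxz.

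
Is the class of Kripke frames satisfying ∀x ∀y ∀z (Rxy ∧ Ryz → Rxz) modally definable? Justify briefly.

Yes: it is transitivity, defined by the 4 schema □q → □□q.
Suppose □q→□□q is valid. Take Rxy, Ryz and set V(q)={w : Rxw}. Then □q at x, so □□q at x, so □q at y, so q at z, i.e. Rxz.

Yes, by □q → □□q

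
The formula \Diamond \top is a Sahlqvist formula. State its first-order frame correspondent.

This is a form of the D axiom.
Its frame correspondent is seriality — \forall x \exists y Rxy.

Seriality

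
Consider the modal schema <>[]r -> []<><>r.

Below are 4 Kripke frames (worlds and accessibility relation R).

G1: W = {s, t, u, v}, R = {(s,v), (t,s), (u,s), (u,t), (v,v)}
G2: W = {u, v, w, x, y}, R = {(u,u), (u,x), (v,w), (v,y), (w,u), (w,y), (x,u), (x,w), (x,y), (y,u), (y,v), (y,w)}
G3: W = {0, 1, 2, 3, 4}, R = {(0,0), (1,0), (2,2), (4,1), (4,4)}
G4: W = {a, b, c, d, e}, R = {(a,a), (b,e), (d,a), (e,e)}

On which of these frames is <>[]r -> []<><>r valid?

The schema corresponds to a generalized confluence (Geach) condition: forall x forall y forall z ((xRy & xRz) -> exists w (yRw & z R^2 w)).
G1: fails — uRt, uRs but no w with tRw and sR²w.
G2: ✓.
G3: fails — 4R4, 4R1 but no w with 4Rw and 1R²w.
G4: ✓.

G2, G4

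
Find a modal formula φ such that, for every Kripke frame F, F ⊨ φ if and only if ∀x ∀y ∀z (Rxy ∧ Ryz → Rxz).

The condition is transitivity. The 4 schema □r → □□r defines it.
Suppose □r→□□r is valid. Take Rxy, Ryz and set V(r)={w : Rxw}. Then □r at x, so □□r at x, so □r at y, so r at z, i.e. Rxz.

□r → □□r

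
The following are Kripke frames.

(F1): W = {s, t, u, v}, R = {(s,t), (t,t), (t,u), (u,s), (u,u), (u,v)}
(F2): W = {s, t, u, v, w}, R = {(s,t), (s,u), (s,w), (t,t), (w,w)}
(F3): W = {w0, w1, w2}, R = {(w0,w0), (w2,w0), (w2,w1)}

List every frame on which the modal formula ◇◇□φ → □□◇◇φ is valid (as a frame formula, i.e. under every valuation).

Frame correspondent (Sahlqvist): ∀x ∀y ∀z ((xR²y ∧ xR²z) → ∃w (yRw ∧ zR²w)) — i.e. a generalized confluence (Geach) condition.
(F1): fails — tR²s, tR²v but no w with sRw and vR²w.
(F2): fails — sR²t, sR²w but no w* with tRw* and wR²w*.
(F3): satisfies the condition.
Valid on: (F3).

(F3)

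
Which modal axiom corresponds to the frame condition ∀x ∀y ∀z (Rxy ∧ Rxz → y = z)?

A defining formula is ◇ψ → □ψ (the CD axiom).
Suppose ◇ψ→□ψ is valid. Take Rxy, Rxz and set V(ψ)={y}. Then ◇ψ at x, so □ψ at x, so ψ at z, i.e. z=y.

◇ψ → □ψ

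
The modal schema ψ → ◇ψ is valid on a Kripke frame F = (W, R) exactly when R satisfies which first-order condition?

This schema is equivalent to the T axiom □ψ → ψ.
It corresponds to reflexivity: ∀x Rxx.

reflexivity: ∀x Rxx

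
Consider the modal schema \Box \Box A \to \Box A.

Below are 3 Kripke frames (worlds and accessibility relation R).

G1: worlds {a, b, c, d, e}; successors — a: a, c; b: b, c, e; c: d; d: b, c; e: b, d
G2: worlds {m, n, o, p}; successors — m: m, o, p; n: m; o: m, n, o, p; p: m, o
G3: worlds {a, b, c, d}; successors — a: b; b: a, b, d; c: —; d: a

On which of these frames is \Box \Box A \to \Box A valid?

G2

Frame correspondent (Sahlqvist): \forall x \forall y (Rxy \to \exists z (Rxz \wedge Rzy)) — i.e. density.
G1: fails — Rcd but no z with Rcz and Rzd.
G2: holds.
G3: fails — Rda but no z with Rdz and Rza.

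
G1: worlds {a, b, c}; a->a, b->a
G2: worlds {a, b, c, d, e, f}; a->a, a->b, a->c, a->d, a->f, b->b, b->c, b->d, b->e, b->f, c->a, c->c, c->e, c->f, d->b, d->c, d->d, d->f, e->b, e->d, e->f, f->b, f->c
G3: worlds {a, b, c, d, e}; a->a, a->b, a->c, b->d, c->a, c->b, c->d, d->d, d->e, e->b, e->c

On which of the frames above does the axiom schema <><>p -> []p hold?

G1

This is the axiom for a generalized confluence (Geach) condition; its first-order frame correspondent is forall x forall y forall z ((x R^2 y & xRz) -> exists w (y = w & z = w)).
G1: satisfies the condition.
G2: fails — aR²a, aRb but a ≠ b.
G3: fails — aR²a, aRb but a ≠ b.
Valid on: G1.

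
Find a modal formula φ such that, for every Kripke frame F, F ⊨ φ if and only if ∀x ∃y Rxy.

□q → ◇q

The condition is seriality. The D schema □q → ◇q defines it.
Suppose □q→◇q is valid. At any x set V(q)=W. Then □q at x, so ◇q at x, so x has a successor.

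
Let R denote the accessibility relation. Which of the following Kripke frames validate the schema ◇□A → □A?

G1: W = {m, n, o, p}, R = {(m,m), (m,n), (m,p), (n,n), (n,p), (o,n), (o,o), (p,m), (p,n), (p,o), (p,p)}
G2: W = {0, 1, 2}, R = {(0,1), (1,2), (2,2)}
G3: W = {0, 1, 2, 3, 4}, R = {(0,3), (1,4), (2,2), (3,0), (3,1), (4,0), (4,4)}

none

The schema corresponds to the Euclidean property: ∀x ∀y ∀z (Rxy ∧ Rxz → Ryz).
G1: fails — Rmn and Rmm but not Rnm.
G2: fails — R01 and R01 but not R11.
G3: fails — R03 and R03 but not R33.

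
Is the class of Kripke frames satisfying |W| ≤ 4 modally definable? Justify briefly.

Modal frame validity is preserved under disjoint unions.
Any modal formula valid on each of 5 disjoint one-world frames is valid on their disjoint union (validity is preserved under disjoint unions). Each one-world frame has |W|=1≤4, but the union has |W|=5.
So no modal formula (or set of formulas) defines exactly the |W|≤4 frames.

Not modally definable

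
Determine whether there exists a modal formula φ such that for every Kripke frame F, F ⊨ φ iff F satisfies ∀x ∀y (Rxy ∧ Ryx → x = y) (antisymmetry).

If a class were modally definable it would be closed under surjective bounded morphisms (Goldblatt–Thomason).
The 6-cycle (worlds 0,1,2,3,4,5 with 0→1→2→3→4→5→0) is antisymmetric. Sending even-indexed worlds to a and odd-indexed worlds to b is a surjective bounded morphism onto the two-world frame with a↔b, which is not antisymmetric.
So no modal formula (or set of formulas) defines exactly the antisymmetric frames.

Not definable by any modal formula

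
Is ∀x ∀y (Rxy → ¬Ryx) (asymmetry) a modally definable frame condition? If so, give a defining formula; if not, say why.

Not modally definable

Modal frame validity is preserved under surjective bounded morphisms.
The 4-cycle (worlds s,t,u,v with s→t→u→v→s) is asymmetric. Mapping every world to a single reflexive point • is a surjective bounded morphism, and the reflexive point is not asymmetric (R•• but asymmetry requires ¬R••).
Hence asymmetry is not modally definable.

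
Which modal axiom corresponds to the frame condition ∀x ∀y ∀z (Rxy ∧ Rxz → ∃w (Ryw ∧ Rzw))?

This is convergence; the standard corresponding axiom is .2: ◇□q → □◇q.
Suppose ◇□q→□◇q is valid. Take Rxy, Rxz and set V(q)={w : Ryw}. Then □q at y so ◇□q at x, so □◇q at x, so ◇q at z, giving w with Rzw and Ryw.

◇□q → □◇q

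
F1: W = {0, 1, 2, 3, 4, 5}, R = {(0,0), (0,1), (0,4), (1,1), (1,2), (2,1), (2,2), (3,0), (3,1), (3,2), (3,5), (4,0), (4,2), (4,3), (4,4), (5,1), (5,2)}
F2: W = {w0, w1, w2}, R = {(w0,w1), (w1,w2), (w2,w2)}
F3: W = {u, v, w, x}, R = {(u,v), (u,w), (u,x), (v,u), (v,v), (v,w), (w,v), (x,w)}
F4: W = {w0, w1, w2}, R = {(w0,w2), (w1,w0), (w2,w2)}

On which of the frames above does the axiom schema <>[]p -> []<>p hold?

Frame correspondent (Sahlqvist): forall x forall y forall z (Rxy & Rxz -> exists w (Ryw & Rzw)) — i.e. convergence.
F1: satisfies the condition.
F2: satisfies the condition.
F3: fails — Ruw and Rux but w and x have no common successor.
F4: satisfies the condition.

F1, F2, F4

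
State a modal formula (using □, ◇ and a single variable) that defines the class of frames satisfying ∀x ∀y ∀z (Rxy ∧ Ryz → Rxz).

A defining formula is □s → □□s (the 4 axiom).
Suppose □s→□□s is valid. Take Rxy, Ryz and set V(s)={w : Rxw}. Then □s at x, so □□s at x, so □s at y, so s at z, i.e. Rxz.

□s → □□s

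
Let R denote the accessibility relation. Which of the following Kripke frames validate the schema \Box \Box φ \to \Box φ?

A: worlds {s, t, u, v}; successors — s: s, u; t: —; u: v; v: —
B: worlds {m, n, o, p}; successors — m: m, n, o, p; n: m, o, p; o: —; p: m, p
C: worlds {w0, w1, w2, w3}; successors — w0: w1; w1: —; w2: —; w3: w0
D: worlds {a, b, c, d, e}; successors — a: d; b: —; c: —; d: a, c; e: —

The schema corresponds to density: \forall x \forall y (Rxy \to \exists z (Rxz \wedge Rzy)).
A: fails — Ruv but no z with Ruz and Rzv.
B: condition met.
C: fails — Rw0w1 but no z with Rw0z and Rzw1.
D: fails — Rad but no z with Raz and Rzd.

B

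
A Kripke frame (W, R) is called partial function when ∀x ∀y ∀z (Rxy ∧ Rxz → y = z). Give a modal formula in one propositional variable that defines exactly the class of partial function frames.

This is partial functionality; the standard corresponding axiom is CD: ◇ψ → □ψ.

◇ψ → □ψ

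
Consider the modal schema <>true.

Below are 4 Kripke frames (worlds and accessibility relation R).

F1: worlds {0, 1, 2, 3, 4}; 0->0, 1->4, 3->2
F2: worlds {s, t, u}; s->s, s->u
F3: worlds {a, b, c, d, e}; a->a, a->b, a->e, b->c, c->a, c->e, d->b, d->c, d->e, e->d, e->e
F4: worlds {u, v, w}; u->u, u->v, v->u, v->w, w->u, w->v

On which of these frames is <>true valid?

Frame correspondent (Sahlqvist): forall x exists y Rxy — i.e. seriality.
F1: fails — world 2 has no successor.
F2: fails — world t has no successor.
F3: holds.
F4: holds.

F3, F4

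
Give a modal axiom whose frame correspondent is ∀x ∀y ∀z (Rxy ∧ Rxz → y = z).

◇q → □q

This is partial functionality; the standard corresponding axiom is CD: ◇q → □q.
Suppose ◇q→□q is valid. Take Rxy, Rxz and set V(q)={y}. Then ◇q at x, so □q at x, so q at z, i.e. z=y.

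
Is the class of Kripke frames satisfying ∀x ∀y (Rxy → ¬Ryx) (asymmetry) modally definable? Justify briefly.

No — not modally definable

If a class were modally definable it would be closed under surjective bounded morphisms (Goldblatt–Thomason).
The 5-cycle (worlds 0,1,2,3,4 with 0→1→2→3→4→0) is asymmetric. Mapping every world to a single reflexive point • is a surjective bounded morphism, and the reflexive point is not asymmetric (R•• but asymmetry requires ¬R••).
So no modal formula (or set of formulas) defines exactly the asymmetric frames.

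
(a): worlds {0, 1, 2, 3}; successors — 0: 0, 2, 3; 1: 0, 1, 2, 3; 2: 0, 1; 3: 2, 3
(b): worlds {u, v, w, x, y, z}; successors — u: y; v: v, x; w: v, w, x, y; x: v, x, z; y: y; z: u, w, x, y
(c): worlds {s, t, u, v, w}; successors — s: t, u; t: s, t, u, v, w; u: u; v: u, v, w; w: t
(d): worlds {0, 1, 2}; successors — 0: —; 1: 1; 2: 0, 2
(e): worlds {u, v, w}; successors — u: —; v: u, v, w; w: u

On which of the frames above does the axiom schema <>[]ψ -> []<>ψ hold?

none

The schema corresponds to convergence: forall x forall y forall z (Rxy & Rxz -> exists w (Ryw & Rzw)).
(a): fails — R02 and R03 but 2 and 3 have no common successor.
(b): fails — Rwx and Rwy but x and y have no common successor.
(c): fails — Rtv and Rtw but v and w have no common successor.
(d): fails — R22 and R20 but 2 and 0 have no common successor.
(e): fails — Rvu and Rvu but u and u have no common successor.
Valid on no frame.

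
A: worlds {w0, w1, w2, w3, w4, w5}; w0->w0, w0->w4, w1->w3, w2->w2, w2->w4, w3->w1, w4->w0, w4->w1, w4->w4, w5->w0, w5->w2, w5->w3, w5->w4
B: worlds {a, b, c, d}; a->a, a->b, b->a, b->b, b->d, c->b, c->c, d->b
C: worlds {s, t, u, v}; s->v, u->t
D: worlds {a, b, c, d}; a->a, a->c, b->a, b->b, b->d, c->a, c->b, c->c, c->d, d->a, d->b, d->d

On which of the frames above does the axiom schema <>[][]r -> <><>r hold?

This is the axiom for a generalized confluence (Geach) condition; its first-order frame correspondent is forall x forall y (xRy -> exists w (y R^2 w & x R^2 w)).
A: fails — w1Rw3 but no w with w3R²w and w1R²w.
B: ✓.
C: fails — sRv but no w with vR²w and sR²w.
D: ✓.

B, D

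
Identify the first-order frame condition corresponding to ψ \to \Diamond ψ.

Reflexivity

Equivalently (dual form): □ψ → ψ.
Suppose □ψ→ψ is valid. At any x set V(ψ)={w : Rxw}. Then □ψ holds at x, so ψ holds at x, i.e. Rxx.
Conversely, on a frame with reflexivity the schema holds at every world under every valuation.
Frame condition: \forall x Rxx.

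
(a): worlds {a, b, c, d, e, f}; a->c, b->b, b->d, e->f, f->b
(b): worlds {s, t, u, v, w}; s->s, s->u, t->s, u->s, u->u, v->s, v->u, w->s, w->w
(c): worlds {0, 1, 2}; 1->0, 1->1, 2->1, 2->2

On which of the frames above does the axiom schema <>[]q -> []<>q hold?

This is the axiom for convergence; its first-order frame correspondent is forall x forall y forall z (Rxy & Rxz -> exists w (Ryw & Rzw)).
(a): fails — Rac and Rac but c and c have no common successor.
(b): satisfies the condition.
(c): fails — R10 and R10 but 0 and 0 have no common successor.

(b)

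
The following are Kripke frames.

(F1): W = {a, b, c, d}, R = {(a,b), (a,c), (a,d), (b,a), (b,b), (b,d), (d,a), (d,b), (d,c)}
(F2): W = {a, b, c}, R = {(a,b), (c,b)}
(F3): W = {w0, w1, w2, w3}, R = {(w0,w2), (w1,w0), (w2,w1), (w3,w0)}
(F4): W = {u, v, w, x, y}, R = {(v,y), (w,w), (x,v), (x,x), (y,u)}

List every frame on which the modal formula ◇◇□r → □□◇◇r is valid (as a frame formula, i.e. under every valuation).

(F2)

Frame correspondent (Sahlqvist): ∀x ∀y ∀z ((xR²y ∧ xR²z) → ∃w (yRw ∧ zR²w)) — i.e. a generalized confluence (Geach) condition.
(F1): fails — aR²a, aR²c but no w with aRw and cR²w.
(F2): ✓.
(F3): fails — w0R²w1, w0R²w1 but no w with w1Rw and w1R²w.
(F4): fails — vR²u, vR²u but no t with uRt and uR²t.
Valid on: (F2).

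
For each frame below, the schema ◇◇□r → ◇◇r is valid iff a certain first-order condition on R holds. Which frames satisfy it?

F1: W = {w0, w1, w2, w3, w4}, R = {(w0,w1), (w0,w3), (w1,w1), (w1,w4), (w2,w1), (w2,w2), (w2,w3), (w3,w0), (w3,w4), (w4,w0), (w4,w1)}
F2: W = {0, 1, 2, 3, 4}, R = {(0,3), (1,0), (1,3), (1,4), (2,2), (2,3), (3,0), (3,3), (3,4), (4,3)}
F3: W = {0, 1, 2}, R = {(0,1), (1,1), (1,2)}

Frame correspondent (Sahlqvist): ∀x ∀y (xR²y → ∃w (yRw ∧ xR²w)) — i.e. a generalized confluence (Geach) condition.
F1: satisfies the condition.
F2: satisfies the condition.
F3: fails — 0R²2 but no w with 2Rw and 0R²w.
Valid on: F1, F2.

F1, F2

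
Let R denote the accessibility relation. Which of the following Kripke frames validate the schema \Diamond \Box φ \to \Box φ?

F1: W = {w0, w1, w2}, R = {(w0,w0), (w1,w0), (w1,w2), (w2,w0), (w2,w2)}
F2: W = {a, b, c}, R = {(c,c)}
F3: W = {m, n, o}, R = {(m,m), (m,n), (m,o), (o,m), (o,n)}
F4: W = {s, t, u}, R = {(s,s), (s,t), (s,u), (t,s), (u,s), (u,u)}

Frame correspondent (Sahlqvist): \forall x \forall y \forall z (Rxy \wedge Rxz \to Ryz) — i.e. the Euclidean property.
F1: fails — Rw1w0 and Rw1w2 but not Rw0w2.
F2: ✓.
F3: fails — Rmo and Rmo but not Roo.
F4: fails — Rsu and Rst but not Rut.
Valid on: F2.

F2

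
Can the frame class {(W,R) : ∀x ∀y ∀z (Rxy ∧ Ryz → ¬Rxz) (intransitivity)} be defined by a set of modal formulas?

Not definable by any modal formula

If a class were modally definable it would be closed under surjective bounded morphisms (Goldblatt–Thomason).
The 3-cycle (worlds w0,w1,w2 with w0→w1→w2→w0) is intransitive. Mapping every world to a single reflexive point • is a surjective bounded morphism; the reflexive point is not intransitive (R••∧R•• but R••).
So no modal formula (or set of formulas) defines exactly the intransitive frames.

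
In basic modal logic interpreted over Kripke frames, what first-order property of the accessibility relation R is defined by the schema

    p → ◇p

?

Reflexivity

This schema is equivalent to the T axiom □p → p.
It corresponds to reflexivity: ∀x Rxx.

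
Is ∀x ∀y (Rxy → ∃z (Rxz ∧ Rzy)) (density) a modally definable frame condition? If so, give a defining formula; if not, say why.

Yes — defined by □□r → □r

The condition is density. A defining modal formula is □□r → □r.
Suppose □□r→□r is valid. Take Rxy and set V(r)={w : xR²w}. Then □□r at x, so □r at x, so r at y, i.e. ∃z(Rxz∧Rzy).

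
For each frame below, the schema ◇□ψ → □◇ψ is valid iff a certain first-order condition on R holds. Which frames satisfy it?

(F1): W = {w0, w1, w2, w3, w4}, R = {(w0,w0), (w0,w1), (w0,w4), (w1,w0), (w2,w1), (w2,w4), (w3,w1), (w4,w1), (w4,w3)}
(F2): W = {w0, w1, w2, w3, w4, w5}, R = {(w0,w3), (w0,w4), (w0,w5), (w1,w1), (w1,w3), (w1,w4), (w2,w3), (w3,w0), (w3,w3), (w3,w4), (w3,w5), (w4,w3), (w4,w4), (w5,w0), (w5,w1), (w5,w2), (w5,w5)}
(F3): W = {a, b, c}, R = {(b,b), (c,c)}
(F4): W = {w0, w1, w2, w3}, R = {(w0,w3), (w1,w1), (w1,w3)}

(F3)

Frame correspondent (Sahlqvist): ∀x ∀y ∀z (Rxy ∧ Rxz → ∃w (Ryw ∧ Rzw)) — i.e. convergence.
(F1): fails — Rw0w4 and Rw0w1 but w4 and w1 have no common successor.
(F2): fails — Rw0w4 and Rw0w5 but w4 and w5 have no common successor.
(F3): ✓.
(F4): fails — Rw0w3 and Rw0w3 but w3 and w3 have no common successor.
Valid on: (F3).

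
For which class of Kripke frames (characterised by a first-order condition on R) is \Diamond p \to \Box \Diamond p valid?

Suppose ◇p→□◇p is valid. Take Rxy, Rxz and set V(p)={y}. Then ◇p at x, so □◇p at x, so ◇p at z, so some w with Rzw has p; w=y, i.e. Rzy. By symmetry of the argument, Ryz.

The Euclidean property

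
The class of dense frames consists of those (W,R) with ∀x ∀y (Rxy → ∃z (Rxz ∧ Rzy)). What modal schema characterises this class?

□□q → □q

This is density; the standard corresponding axiom is C4: □□q → □q.
Suppose □□q→□q is valid. Take Rxy and set V(q)={w : xR²w}. Then □□q at x, so □q at x, so q at y, i.e. ∃z(Rxz∧Rzy).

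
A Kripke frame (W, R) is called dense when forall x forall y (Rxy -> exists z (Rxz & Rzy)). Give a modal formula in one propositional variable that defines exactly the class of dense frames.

□□ψ → □ψ

This is density; the standard corresponding axiom is C4: □□ψ → □ψ.
Suppose □□ψ→□ψ is valid. Take Rxy and set V(ψ)={w : xR²w}. Then □□ψ at x, so □ψ at x, so ψ at y, i.e. ∃z(Rxz∧Rzy).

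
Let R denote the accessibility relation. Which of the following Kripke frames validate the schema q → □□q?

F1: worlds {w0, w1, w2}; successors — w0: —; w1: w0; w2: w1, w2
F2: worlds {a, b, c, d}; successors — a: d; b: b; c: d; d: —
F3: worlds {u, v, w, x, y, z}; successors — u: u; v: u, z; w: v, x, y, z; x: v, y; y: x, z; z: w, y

F2

Frame correspondent (Sahlqvist): ∀x ∀z (xR²z → ∃w (x = w ∧ z = w)) — i.e. a generalized confluence (Geach) condition.
F1: fails — w2R²w0 but w2 ≠ w0.
F2: ✓.
F3: fails — vR²u but v ≠ u.
Valid on: F2.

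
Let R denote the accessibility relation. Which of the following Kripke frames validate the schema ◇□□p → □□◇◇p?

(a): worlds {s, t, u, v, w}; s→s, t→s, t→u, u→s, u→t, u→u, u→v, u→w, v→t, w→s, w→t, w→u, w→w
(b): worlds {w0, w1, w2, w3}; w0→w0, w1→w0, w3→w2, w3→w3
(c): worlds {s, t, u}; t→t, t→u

Frame correspondent (Sahlqvist): ∀x ∀y ∀z ((xRy ∧ xR²z) → ∃w (yR²w ∧ zR²w)) — i.e. a generalized confluence (Geach) condition.
(a): condition met.
(b): fails — w3Rw2, w3R²w2 but no w with w2R²w and w2R²w.
(c): fails — tRt, tR²u but no w with tR²w and uR²w.

(a)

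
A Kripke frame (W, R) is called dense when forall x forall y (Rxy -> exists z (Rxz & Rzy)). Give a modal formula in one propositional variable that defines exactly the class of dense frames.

The condition is density. The C4 schema □□p → □p defines it.
Suppose □□p→□p is valid. Take Rxy and set V(p)={w : xR²w}. Then □□p at x, so □p at x, so p at y, i.e. ∃z(Rxz∧Rzy).

□□p → □p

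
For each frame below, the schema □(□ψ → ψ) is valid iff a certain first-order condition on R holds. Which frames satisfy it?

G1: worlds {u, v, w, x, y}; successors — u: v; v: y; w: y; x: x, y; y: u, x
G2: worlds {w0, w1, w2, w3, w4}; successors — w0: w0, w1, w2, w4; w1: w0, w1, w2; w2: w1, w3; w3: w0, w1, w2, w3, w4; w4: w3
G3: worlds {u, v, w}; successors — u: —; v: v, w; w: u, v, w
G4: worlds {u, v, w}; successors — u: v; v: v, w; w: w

This is the axiom for shift-reflexivity; its first-order frame correspondent is ∀x ∀y (Rxy → Ryy).
G1: fails — Ruv but not Rvv.
G2: fails — Rw1w2 but not Rw2w2.
G3: fails — Rwu but not Ruu.
G4: condition met.

G4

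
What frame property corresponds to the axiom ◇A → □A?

Suppose ◇A→□A is valid. Take Rxy, Rxz and set V(A)={y}. Then ◇A at x, so □A at x, so A at z, i.e. z=y.
The converse is a direct semantic check.
So the correspondent is partial functionality.

partial functionality: ∀x ∀y ∀z (Rxy ∧ Rxz → y = z)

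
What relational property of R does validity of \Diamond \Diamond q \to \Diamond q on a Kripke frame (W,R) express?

transitivity

This schema is equivalent to the 4 axiom □q → □□q.
Its frame correspondent is transitivity — \forall x \forall y \forall z (Rxy \wedge Ryz \to Rxz).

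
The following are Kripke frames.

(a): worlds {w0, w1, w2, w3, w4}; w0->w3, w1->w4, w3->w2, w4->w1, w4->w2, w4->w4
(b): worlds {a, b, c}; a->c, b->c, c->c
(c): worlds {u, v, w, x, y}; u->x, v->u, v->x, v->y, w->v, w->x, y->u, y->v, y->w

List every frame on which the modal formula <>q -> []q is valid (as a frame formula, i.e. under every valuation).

(b)

Frame correspondent (Sahlqvist): forall x forall y forall z (Rxy & Rxz -> y = z) — i.e. partial functionality.
(a): fails — w4 sees both w1 and w2.
(b): condition met.
(c): fails — v sees both u and x.
Valid on: (b).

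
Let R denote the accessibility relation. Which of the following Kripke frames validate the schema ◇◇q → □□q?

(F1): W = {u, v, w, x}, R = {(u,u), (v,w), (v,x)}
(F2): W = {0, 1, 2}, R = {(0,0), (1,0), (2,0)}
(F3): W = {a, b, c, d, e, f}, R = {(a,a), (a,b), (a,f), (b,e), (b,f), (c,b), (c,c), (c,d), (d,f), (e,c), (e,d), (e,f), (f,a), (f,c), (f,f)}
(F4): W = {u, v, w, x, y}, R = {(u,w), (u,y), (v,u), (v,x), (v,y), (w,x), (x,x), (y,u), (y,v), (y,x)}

(F1), (F2)

This is the axiom for a generalized confluence (Geach) condition; its first-order frame correspondent is ∀x ∀y ∀z ((xR²y ∧ xR²z) → ∃w (y = w ∧ z = w)).
(F1): satisfies the condition.
(F2): satisfies the condition.
(F3): fails — aR²a, aR²b but a ≠ b.
(F4): fails — uR²u, uR²v but u ≠ v.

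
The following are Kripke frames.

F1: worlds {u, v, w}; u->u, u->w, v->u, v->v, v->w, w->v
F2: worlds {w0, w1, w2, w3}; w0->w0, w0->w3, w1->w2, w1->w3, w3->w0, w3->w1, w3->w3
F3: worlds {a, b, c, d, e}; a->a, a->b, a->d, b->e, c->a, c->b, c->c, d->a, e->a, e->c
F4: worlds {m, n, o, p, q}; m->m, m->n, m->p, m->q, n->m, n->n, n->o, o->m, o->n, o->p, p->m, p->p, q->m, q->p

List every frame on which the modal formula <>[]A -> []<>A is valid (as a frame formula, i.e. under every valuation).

Frame correspondent (Sahlqvist): forall x forall y forall z (Rxy & Rxz -> exists w (Ryw & Rzw)) — i.e. convergence.
F1: fails — Ruw and Ruu but w and u have no common successor.
F2: fails — Rw1w2 and Rw1w2 but w2 and w2 have no common successor.
F3: fails — Rab and Raa but b and a have no common successor.
F4: holds.
Valid on: F4.

F4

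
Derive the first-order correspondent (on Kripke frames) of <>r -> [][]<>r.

This is a Sahlqvist (Geach-type) schema ◇^1□^0r → □^2◇^1r.
Minimal-valuation argument: fix x; take any y with xR^1y and any z with xR^2z. Set V(r) to the set of worlds R-reachable from y in exactly 0 steps. Then □^0r holds at y, so the antecedent holds at x; validity forces ◇^1r at z, giving a w with zR^1w and yR^0w.
First-order correspondent: forall x forall y forall z ((xRy & x R^2 z) -> exists w (y = w & zRw)).

forall x forall y forall z ((xRy & x R^2 z) -> exists w (y = w & zRw))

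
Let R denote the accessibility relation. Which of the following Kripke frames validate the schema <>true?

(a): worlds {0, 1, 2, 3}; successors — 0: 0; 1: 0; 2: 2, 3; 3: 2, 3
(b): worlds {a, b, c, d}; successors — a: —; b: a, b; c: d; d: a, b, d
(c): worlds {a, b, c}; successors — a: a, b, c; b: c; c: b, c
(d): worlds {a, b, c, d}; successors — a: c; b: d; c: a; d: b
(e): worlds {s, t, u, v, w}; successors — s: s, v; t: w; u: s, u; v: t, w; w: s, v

The schema corresponds to seriality: forall x exists y Rxy.
(a): ✓.
(b): fails — world a has no successor.
(c): ✓.
(d): ✓.
(e): ✓.

(a), (c), (d), (e)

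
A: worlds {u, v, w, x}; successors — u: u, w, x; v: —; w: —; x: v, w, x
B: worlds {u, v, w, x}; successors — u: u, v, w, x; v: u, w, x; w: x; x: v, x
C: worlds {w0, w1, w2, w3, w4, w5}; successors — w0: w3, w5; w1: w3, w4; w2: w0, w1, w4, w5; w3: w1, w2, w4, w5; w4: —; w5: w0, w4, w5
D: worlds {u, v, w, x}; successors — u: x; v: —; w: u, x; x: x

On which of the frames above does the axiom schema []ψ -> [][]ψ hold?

This is the axiom for transitivity; its first-order frame correspondent is forall x forall y forall z (Rxy & Ryz -> Rxz).
A: fails — Rux and Rxv but not Ruv.
B: fails — Rwx and Rxv but not Rwv.
C: fails — Rw3w5 and Rw5w0 but not Rw3w0.
D: satisfies the condition.

D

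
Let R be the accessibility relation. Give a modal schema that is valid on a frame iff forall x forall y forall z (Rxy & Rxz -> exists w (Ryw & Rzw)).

A defining formula is ◇□q → □◇q (the .2 axiom).
Suppose ◇□q→□◇q is valid. Take Rxy, Rxz and set V(q)={w : Ryw}. Then □q at y so ◇□q at x, so □◇q at x, so ◇q at z, giving w with Rzw and Ryw.

◇□q → □◇q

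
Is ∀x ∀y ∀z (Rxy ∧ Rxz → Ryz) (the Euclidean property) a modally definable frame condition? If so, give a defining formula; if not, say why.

Definable; ◇r → □◇r defines it

This is a Sahlqvist condition; the 5 axiom ◇r → □◇r defines it.
Suppose ◇r→□◇r is valid. Take Rxy, Rxz and set V(r)={y}. Then ◇r at x, so □◇r at x, so ◇r at z, so some w with Rzw has r; w=y, i.e. Rzy. By symmetry of the argument, Ryz.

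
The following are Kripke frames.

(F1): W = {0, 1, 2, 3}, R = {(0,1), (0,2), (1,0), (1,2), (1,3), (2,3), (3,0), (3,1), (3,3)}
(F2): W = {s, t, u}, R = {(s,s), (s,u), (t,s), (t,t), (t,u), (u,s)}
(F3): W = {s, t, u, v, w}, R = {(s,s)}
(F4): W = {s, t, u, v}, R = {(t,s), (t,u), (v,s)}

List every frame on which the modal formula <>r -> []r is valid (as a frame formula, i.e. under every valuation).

(F3)

The schema corresponds to partial functionality: forall x forall y forall z (Rxy & Rxz -> y = z).
(F1): fails — 0 sees both 1 and 2.
(F2): fails — s sees both s and u.
(F3): holds.
(F4): fails — t sees both s and u.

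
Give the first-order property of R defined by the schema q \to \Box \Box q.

This is a Sahlqvist (Geach-type) schema ◇^0□^0q → □^2◇^0q.
Minimal-valuation argument: fix x; take any y with xR^0y and any z with xR^2z. Set V(q) to the set of worlds R-reachable from y in exactly 0 steps. Then □^0q holds at y, so the antecedent holds at x; validity forces ◇^0q at z, giving a w with zR^0w and yR^0w.
First-order correspondent: \forall x \forall z (x R^2 z \to \exists w (x = w \wedge z = w)).

\forall x \forall z (x R^2 z \to \exists w (x = w \wedge z = w))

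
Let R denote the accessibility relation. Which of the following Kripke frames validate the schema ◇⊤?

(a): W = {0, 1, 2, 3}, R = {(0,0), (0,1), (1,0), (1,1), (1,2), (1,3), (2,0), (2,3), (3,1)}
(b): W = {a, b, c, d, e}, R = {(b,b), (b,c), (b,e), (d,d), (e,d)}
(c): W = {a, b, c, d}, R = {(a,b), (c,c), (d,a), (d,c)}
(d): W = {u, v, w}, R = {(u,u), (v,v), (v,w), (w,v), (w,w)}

(a), (d)

The schema corresponds to seriality: ∀x ∃y Rxy.
(a): holds.
(b): fails — world a has no successor.
(c): fails — world b has no successor.
(d): holds.
Valid on: (a), (d).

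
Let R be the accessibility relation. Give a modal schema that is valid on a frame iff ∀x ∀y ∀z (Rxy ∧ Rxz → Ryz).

A defining formula is ◇ψ → □◇ψ (the 5 axiom).
Suppose ◇ψ→□◇ψ is valid. Take Rxy, Rxz and set V(ψ)={y}. Then ◇ψ at x, so □◇ψ at x, so ◇ψ at z, so some w with Rzw has ψ; w=y, i.e. Rzy. By symmetry of the argument, Ryz.

◇ψ → □◇ψ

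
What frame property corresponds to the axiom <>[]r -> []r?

Replacing r by ¬r and contraposing gives the equivalent schema ◇r → □◇r.
Suppose ◇r→□◇r is valid. Take Rxy, Rxz and set V(r)={y}. Then ◇r at x, so □◇r at x, so ◇r at z, so some w with Rzw has r; w=y, i.e. Rzy. By symmetry of the argument, Ryz.
Conversely, any frame satisfying forall x forall y forall z (Rxy & Rxz -> Ryz) validates the schema.
So the correspondent is the Euclidean property.

the Euclidean property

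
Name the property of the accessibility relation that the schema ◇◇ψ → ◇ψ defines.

Equivalently (dual form): □ψ → □□ψ.
Suppose □ψ→□□ψ is valid. Take Rxy, Ryz and set V(ψ)={w : Rxw}. Then □ψ at x, so □□ψ at x, so □ψ at y, so ψ at z, i.e. Rxz.

Transitivity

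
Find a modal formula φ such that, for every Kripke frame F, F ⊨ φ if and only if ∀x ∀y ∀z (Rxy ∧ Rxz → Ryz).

A defining formula is ◇r → □◇r (the 5 axiom).
Suppose ◇r→□◇r is valid. Take Rxy, Rxz and set V(r)={y}. Then ◇r at x, so □◇r at x, so ◇r at z, so some w with Rzw has r; w=y, i.e. Rzy. By symmetry of the argument, Ryz.

◇r → □◇r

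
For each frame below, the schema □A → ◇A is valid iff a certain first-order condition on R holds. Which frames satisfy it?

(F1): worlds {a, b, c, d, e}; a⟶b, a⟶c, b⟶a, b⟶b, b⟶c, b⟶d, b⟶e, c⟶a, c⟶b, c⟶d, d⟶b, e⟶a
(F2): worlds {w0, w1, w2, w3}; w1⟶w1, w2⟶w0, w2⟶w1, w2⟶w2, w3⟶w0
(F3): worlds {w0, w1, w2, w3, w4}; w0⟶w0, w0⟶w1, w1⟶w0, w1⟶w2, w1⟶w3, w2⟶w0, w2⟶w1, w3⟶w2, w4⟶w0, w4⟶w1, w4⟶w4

Frame correspondent (Sahlqvist): ∀x ∃y Rxy — i.e. seriality.
(F1): holds.
(F2): fails — world w0 has no successor.
(F3): holds.

(F1), (F3)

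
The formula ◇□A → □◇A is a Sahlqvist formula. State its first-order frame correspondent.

convergence: ∀x ∀y ∀z (Rxy ∧ Rxz → ∃w (Ryw ∧ Rzw))

Suppose ◇□A→□◇A is valid. Take Rxy, Rxz and set V(A)={w : Ryw}. Then □A at y so ◇□A at x, so □◇A at x, so ◇A at z, giving w with Rzw and Ryw.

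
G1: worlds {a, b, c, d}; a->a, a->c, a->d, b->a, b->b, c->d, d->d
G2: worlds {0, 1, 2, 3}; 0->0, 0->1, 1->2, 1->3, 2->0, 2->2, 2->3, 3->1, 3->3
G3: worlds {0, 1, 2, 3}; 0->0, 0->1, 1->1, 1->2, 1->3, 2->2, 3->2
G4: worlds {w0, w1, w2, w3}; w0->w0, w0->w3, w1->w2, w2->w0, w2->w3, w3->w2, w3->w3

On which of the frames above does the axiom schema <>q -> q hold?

none

Frame correspondent (Sahlqvist): forall x forall y (xRy -> exists w (y = w & x = w)) — i.e. a generalized confluence (Geach) condition.
G1: fails — aRc but c ≠ a.
G2: fails — 0R1 but 1 ≠ 0.
G3: fails — 0R1 but 1 ≠ 0.
G4: fails — w0Rw3 but w3 ≠ w0.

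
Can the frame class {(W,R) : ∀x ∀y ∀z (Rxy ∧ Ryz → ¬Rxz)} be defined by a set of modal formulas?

If a class were modally definable it would be closed under surjective bounded morphisms (Goldblatt–Thomason).
The 7-cycle (worlds w0,w1,w2,w3,w4,w5,w6 with w0→w1→w2→w3→w4→w5→w6→w0) is intransitive. Mapping every world to a single reflexive point • is a surjective bounded morphism; the reflexive point is not intransitive (R••∧R•• but R••).
So the class is not modally definable.

No — not modally definable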